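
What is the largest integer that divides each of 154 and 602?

154 = 2 · 7 · 11
602 = 2 · 7 · 43
Common: 2 · 7 = 14

14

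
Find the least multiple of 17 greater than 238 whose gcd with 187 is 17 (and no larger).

255

gcd(t, 187) = 17 forces 17 | t; write t = 17s. Then gcd(17s, 17·11) = 17·gcd(s, 11), so need gcd(s, 11) = 1.
17s > 238 gives s ≥ 15. The least s ≥ 15 coprime to 11 is 15, so t = 17·15 = 255.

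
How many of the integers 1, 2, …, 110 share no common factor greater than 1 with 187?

187 = 11·17. Inclusion–exclusion on these primes:
110 − ⌊110/11⌋ − ⌊110/17⌋ + ⌊110/187⌋ = 94

94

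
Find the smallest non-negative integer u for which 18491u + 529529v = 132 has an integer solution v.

20361

Reduce mod 529529: 18491u ≡ 132 (mod 529529). With g = gcd(18491, 529529) = 11 dividing 132, divide through: 1681u ≡ 12 (mod 48139).
Since gcd(1681, 48139) = 1, u ≡ 12·(1681)⁻¹ ≡ 20361 (mod 48139). Smallest non-negative: 20361.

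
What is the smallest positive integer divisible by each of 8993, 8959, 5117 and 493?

41369445719

lcm(8993, 8959) = 8993·8959/gcd = 80568287/17 = 4739311
lcm(4739311, 5117) = 4739311·5117/gcd = 24251054387/17 = 1426532611
lcm(1426532611, 493) = 1426532611·493/gcd = 703280577223/17 = 41369445719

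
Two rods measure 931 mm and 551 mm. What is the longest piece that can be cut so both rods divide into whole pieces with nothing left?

19

931 = 7² · 19
551 = 19 · 29
Common: 19 = 19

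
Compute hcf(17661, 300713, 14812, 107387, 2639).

7

17661 = 3 · 7 · 29²; 300713 = 7² · 17 · 19²; 14812 = 2² · 7 · 23²; 107387 = 7 · 23² · 29; 2639 = 7 · 13 · 29
gcd takes min exponent of each prime: 7 = 7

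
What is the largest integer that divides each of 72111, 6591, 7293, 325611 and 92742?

gcd(72111, 6591): 72111 = 10·6591 + 6201; 6591 = 1·6201 + 390; 6201 = 15·390 + 351; 390 = 1·351 + 39; 351 = 9·39 + 0 → 39
gcd(39, 7293): 7293 = 187·39 + 0 → 39
gcd(39, 325611): 325611 = 8349·39 + 0 → 39
gcd(39, 92742): 92742 = 2378·39 + 0 → 39

39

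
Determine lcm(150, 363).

18150

150 = 2 · 3 · 5²; 363 = 3 · 11²
max exponents: 2 · 3 · 5² · 11² = 18150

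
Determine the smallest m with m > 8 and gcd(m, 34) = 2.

34 = 2·17. Any m with gcd(m, 34) = 2 is a multiple of 2, say 2s, with s coprime to 17.
Need s > 8/2, so s ≥ 5. First s ≥ 5 with gcd(s, 17) = 1 is s = 5. Thus m = 2·5 = 10.

10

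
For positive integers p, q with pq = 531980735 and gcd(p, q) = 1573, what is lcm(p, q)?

For any two positive integers, gcd × lcm equals their product. Hence lcm = 531980735 / 1573 = 338195.

338195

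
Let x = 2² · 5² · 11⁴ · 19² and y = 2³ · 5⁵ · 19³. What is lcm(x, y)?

max exponent per prime: 2³ · 5⁵ · 11⁴ · 19³ = 2510565475000

2510565475000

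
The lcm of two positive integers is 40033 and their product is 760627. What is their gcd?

19

gcd·lcm = product, so gcd = 760627/40033 = 19.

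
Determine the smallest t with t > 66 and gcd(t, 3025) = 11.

3025 = 11·275. Any t with gcd(t, 3025) = 11 is a multiple of 11, say 11s, with s coprime to 275.
Need s > 66/11, so s ≥ 7. First s ≥ 7 with gcd(s, 275) = 1 is s = 7. Thus t = 11·7 = 77.

77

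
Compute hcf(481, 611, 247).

13

gcd(481, 611): 611 = 1·481 + 130; 481 = 3·130 + 91; 130 = 1·91 + 39; 91 = 2·39 + 13; 39 = 3·13 + 0 → 13
gcd(13, 247): 247 = 19·13 + 0 → 13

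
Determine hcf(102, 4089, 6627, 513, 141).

3

gcd(102, 4089): 4089 = 40·102 + 9; 102 = 11·9 + 3; 9 = 3·3 + 0 → 3
gcd(3, 6627): 6627 = 2209·3 + 0 → 3
gcd(3, 513): 513 = 171·3 + 0 → 3
gcd(3, 141): 141 = 47·3 + 0 → 3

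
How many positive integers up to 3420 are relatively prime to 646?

Prime factors of 646: 2, 17, 19. Count integers ≤ 3420 divisible by none of them.
By inclusion–exclusion: 3420 − ⌊3420/2⌋ − ⌊3420/17⌋ − ⌊3420/19⌋ + ⌊3420/34⌋ + ⌊3420/38⌋ + ⌊3420/323⌋ − ⌊3420/646⌋ = 1524.

1524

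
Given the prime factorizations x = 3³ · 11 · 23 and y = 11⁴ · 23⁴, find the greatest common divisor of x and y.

min exponent per shared prime: 11 · 23 = 253

253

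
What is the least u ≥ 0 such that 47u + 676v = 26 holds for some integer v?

gcd(47, 676) = 1 (Euclid: 676 = 14·47 + 18; 47 = 2·18 + 11; 18 = 1·11 + 7; 11 = 1·7 + 4; 7 = 1·4 + 3; 4 = 1·3 + 1; 3 = 3·1 + 0), and 1 | 26.
Extended Euclid: 47·(187) + 676·(-13) = 1. Scale by 26: u₀ = 4862.
General solution u = u₀ + 676t; reducing mod 676 gives u = 130 (and v = -9).

130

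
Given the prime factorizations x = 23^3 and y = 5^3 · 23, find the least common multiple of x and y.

max exponent per prime: 5^3 · 23^3 = 1520875

1520875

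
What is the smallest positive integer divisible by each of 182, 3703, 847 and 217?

361138778

lcm(182, 3703) = 182·3703/gcd = 673946/7 = 96278
lcm(96278, 847) = 96278·847/gcd = 81547466/7 = 11649638
lcm(11649638, 217) = 11649638·217/gcd = 2527971446/7 = 361138778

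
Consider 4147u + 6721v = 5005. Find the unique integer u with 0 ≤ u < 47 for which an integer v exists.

gcd(4147, 6721) = 143 (Euclid: 6721 = 1·4147 + 2574; 4147 = 1·2574 + 1573; 2574 = 1·1573 + 1001; 1573 = 1·1001 + 572; 1001 = 1·572 + 429; 572 = 1·429 + 143; 429 = 3·143 + 0), and 143 | 5005.
Extended Euclid: 4147·(13) + 6721·(-8) = 143. Scale by 35: u₀ = 455.
General solution u = u₀ + 47t; reducing mod 47 gives u = 32 (and v = -19).

32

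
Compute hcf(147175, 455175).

175

147175 = 5² · 7 · 29²
455175 = 3² · 5² · 7 · 17²
Common: 5² · 7 = 175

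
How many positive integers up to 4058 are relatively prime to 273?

2142

273 = 3·7·13. Inclusion–exclusion on these primes:
4058 − ⌊4058/3⌋ − ⌊4058/7⌋ − ⌊4058/13⌋ + ⌊4058/21⌋ + ⌊4058/39⌋ + ⌊4058/91⌋ − ⌊4058/273⌋ = 2142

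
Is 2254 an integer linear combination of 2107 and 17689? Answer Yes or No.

By Bézout, 2107x + 17689y = 2254 has integer solutions iff gcd(2107, 17689) | 2254.
Euclid: 17689 = 8·2107 + 833; 2107 = 2·833 + 441; 833 = 1·441 + 392; 441 = 1·392 + 49; 392 = 8·49 + 0. gcd = 49; 2254 mod 49 = 0. Yes.

Yes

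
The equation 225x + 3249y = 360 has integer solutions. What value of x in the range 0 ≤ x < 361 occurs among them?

146

Euclid: 3249 = 14·225 + 99; 225 = 2·99 + 27; 99 = 3·27 + 18; 27 = 1·18 + 9; 18 = 2·9 + 0 → gcd = 9; 360 = 9·40.
Back-substitution yields 225·(130) + 3249·(-9) = 9, so one solution is x = 130·40 = 5200, y = -9·40 = -360.
Solutions in x differ by 3249/9 = 361; the one in [0, 361) is 5200 mod 361 = 146.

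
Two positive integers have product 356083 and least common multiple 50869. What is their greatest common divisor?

7

gcd·lcm = product, so gcd = 356083/50869 = 7.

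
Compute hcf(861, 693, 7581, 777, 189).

gcd(861, 693): 861 = 1·693 + 168; 693 = 4·168 + 21; 168 = 8·21 + 0 → 21
gcd(21, 7581): 7581 = 361·21 + 0 → 21
gcd(21, 777): 777 = 37·21 + 0 → 21
gcd(21, 189): 189 = 9·21 + 0 → 21

21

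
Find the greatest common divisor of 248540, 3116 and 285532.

4

gcd(248540, 3116): 248540 = 79·3116 + 2376; 3116 = 1·2376 + 740; 2376 = 3·740 + 156; 740 = 4·156 + 116; 156 = 1·116 + 40; 116 = 2·40 + 36; 40 = 1·36 + 4; 36 = 9·4 + 0 → 4
gcd(4, 285532): 285532 = 71383·4 + 0 → 4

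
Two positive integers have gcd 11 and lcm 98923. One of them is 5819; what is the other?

Using mn = gcd(m,n)·lcm(m,n) = 11·98923 = 1088153, we get n = 1088153/5819 = 187.

187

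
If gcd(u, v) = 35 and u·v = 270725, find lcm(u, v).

7735

gcd·lcm = product, so lcm = 270725/35 = 7735.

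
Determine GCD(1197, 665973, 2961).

63

gcd(1197, 665973): 665973 = 556·1197 + 441; 1197 = 2·441 + 315; 441 = 1·315 + 126; 315 = 2·126 + 63; 126 = 2·63 + 0 → 63
gcd(63, 2961): 2961 = 47·63 + 0 → 63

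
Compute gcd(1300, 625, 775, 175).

gcd(1300, 625): 1300 = 2·625 + 50; 625 = 12·50 + 25; 50 = 2·25 + 0 → 25
gcd(25, 775): 775 = 31·25 + 0 → 25
gcd(25, 175): 175 = 7·25 + 0 → 25

25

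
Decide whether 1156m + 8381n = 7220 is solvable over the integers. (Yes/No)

gcd(1156, 8381): 8381 = 7·1156 + 289; 1156 = 4·289 + 0 → 289
289 does not divide 7220, so a solution does not exist.

No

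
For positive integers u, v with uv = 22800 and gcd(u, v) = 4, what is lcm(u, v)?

Since gcd(u,v)·lcm(u,v) = uv, lcm = 22800/4 = 5700.

5700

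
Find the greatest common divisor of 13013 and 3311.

77

Euclid: 13013 = 3·3311 + 3080; 3311 = 1·3080 + 231; 3080 = 13·231 + 77; 231 = 3·77 + 0. Last nonzero remainder: 77.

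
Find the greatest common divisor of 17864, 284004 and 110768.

28

17864 = 2³ · 7 · 11 · 29; 284004 = 2² · 3² · 7³ · 23; 110768 = 2⁴ · 7 · 23 · 43
gcd takes min exponent of each prime: 2² · 7 = 28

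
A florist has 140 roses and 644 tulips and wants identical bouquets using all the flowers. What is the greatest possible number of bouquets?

Euclid: 644 = 4·140 + 84; 140 = 1·84 + 56; 84 = 1·56 + 28; 56 = 2·28 + 0. Last nonzero remainder: 28.

28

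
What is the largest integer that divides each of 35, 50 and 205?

5

gcd(35, 50): 50 = 1·35 + 15; 35 = 2·15 + 5; 15 = 3·5 + 0 → 5
gcd(5, 205): 205 = 41·5 + 0 → 5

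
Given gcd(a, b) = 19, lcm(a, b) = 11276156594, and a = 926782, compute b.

a·b = gcd·lcm = 19·11276156594 = 214246975286, so b = 214246975286/926782 = 231173.

231173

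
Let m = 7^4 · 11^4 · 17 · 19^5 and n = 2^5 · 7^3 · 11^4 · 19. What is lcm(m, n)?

max exponent per prime: 2^5 · 7^4 · 11^4 · 17 · 19^5 = 47351070858880096

47351070858880096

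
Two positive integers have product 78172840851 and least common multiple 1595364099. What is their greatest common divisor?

From gcd × lcm = ab: gcd = 78172840851 / 1595364099 = 49.

49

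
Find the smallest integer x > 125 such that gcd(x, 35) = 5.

Multiples of 5 above 125: 5·26, 5·27, … . Need the cofactor coprime to 35/5 = 7.
Checking s = 26, 27, … the first with gcd(s, 7) = 1 is s = 26, giving 130.

130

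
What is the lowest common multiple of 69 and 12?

gcd first: 69 = 5·12 + 9; 12 = 1·9 + 3; 9 = 3·3 + 0 → gcd = 3
lcm = 69·12/gcd = 828/3 = 276

276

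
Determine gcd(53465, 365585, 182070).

gcd(53465, 365585): 365585 = 6·53465 + 44795; 53465 = 1·44795 + 8670; 44795 = 5·8670 + 1445; 8670 = 6·1445 + 0 → 1445
gcd(1445, 182070): 182070 = 126·1445 + 0 → 1445

1445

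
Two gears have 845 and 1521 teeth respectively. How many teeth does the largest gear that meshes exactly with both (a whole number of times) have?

169

Euclid: 1521 = 1·845 + 676; 845 = 1·676 + 169; 676 = 4·169 + 0. Last nonzero remainder: 169.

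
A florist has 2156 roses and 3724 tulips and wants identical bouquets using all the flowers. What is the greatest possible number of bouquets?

2156 = 2² · 7² · 11
3724 = 2² · 7² · 19
Common: 2² · 7² = 196

196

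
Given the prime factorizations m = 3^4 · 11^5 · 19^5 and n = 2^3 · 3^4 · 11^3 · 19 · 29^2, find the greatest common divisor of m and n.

2048409

min exponent per shared prime: 3^4 · 11^3 · 19 = 2048409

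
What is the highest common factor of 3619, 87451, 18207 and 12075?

7

3619 = 7 · 11 · 47; 87451 = 7 · 13 · 31²; 18207 = 3² · 7 · 17²; 12075 = 3 · 5² · 7 · 23
gcd takes min exponent of each prime: 7 = 7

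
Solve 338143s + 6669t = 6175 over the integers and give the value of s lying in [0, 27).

Euclid: 338143 = 50·6669 + 4693; 6669 = 1·4693 + 1976; 4693 = 2·1976 + 741; 1976 = 2·741 + 494; 741 = 1·494 + 247; 494 = 2·247 + 0 → gcd = 247; 6175 = 247·25.
Back-substitution yields 338143·(10) + 6669·(-507) = 247, so one solution is s = 10·25 = 250, t = -507·25 = -12675.
Solutions in s differ by 6669/247 = 27; the one in [0, 27) is 250 mod 27 = 7.

7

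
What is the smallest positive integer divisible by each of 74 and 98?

3626

gcd first: 98 = 1·74 + 24; 74 = 3·24 + 2; 24 = 12·2 + 0 → gcd = 2
lcm = 74·98/gcd = 7252/2 = 3626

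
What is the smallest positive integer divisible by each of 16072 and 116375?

38171000

gcd first: 116375 = 7·16072 + 3871; 16072 = 4·3871 + 588; 3871 = 6·588 + 343; 588 = 1·343 + 245; 343 = 1·245 + 98; 245 = 2·98 + 49; 98 = 2·49 + 0 → gcd = 49
lcm = 16072·116375/gcd = 1870379000/49 = 38171000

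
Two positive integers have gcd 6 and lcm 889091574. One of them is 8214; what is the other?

m·n = gcd·lcm = 6·889091574 = 5334549444, so n = 5334549444/8214 = 649446.

649446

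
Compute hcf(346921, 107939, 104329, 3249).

361

gcd(346921, 107939): 346921 = 3·107939 + 23104; 107939 = 4·23104 + 15523; 23104 = 1·15523 + 7581; 15523 = 2·7581 + 361; 7581 = 21·361 + 0 → 361
gcd(361, 104329): 104329 = 289·361 + 0 → 361
gcd(361, 3249): 3249 = 9·361 + 0 → 361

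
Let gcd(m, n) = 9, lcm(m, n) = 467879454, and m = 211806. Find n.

m·n = gcd·lcm = 9·467879454 = 4210915086, so n = 4210915086/211806 = 19881.

19881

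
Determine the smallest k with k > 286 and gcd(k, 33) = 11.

308

Multiples of 11 above 286: 11·27, 11·28, … . Need the cofactor coprime to 33/11 = 3.
Checking s = 27, 28, … the first with gcd(s, 3) = 1 is s = 28, giving 308.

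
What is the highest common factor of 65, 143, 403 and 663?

13

gcd(65, 143): 143 = 2·65 + 13; 65 = 5·13 + 0 → 13
gcd(13, 403): 403 = 31·13 + 0 → 13
gcd(13, 663): 663 = 51·13 + 0 → 13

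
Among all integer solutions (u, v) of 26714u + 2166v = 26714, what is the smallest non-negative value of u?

1

Euclid: 26714 = 12·2166 + 722; 2166 = 3·722 + 0 → gcd = 722; 26714 = 722·37.
Back-substitution yields 26714·(1) + 2166·(-12) = 722, so one solution is u = 1·37 = 37, v = -12·37 = -444.
Solutions in u differ by 2166/722 = 3; the one in [0, 3) is 37 mod 3 = 1.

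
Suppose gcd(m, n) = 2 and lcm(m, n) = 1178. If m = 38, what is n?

62

m·n = gcd·lcm = 2·1178 = 2356, so n = 2356/38 = 62.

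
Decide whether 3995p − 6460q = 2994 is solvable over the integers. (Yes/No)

No

gcd(3995, 6460): 6460 = 1·3995 + 2465; 3995 = 1·2465 + 1530; 2465 = 1·1530 + 935; 1530 = 1·935 + 595; 935 = 1·595 + 340; 595 = 1·340 + 255; 340 = 1·255 + 85; 255 = 3·85 + 0 → 85
85 does not divide 2994, so a solution does not exist.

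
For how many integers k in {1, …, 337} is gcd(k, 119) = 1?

272

119 = 7·17. Inclusion–exclusion on these primes:
337 − ⌊337/7⌋ − ⌊337/17⌋ + ⌊337/119⌋ = 272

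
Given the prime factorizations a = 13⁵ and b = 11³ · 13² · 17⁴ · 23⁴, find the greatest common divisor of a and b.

169

min exponent per shared prime: 13² = 169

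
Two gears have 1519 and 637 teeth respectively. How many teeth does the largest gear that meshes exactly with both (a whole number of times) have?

1519 = 7² · 31
637 = 7² · 13
Common: 7² = 49

49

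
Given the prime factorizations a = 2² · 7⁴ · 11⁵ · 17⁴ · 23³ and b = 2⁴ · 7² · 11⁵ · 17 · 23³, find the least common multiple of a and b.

6287163609807746512

max exponent per prime: 2⁴ · 7⁴ · 11⁵ · 17⁴ · 23³ = 6287163609807746512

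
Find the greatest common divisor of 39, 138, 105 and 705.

3

39 = 3 · 13; 138 = 2 · 3 · 23; 105 = 3 · 5 · 7; 705 = 3 · 5 · 47
gcd takes min exponent of each prime: 3 = 3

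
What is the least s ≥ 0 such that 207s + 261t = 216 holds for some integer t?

gcd(207, 261) = 9 (Euclid: 261 = 1·207 + 54; 207 = 3·54 + 45; 54 = 1·45 + 9; 45 = 5·9 + 0), and 9 | 216.
Extended Euclid: 207·(-5) + 261·(4) = 9. Scale by 24: s₀ = -120.
General solution s = s₀ + 29k; reducing mod 29 gives s = 25 (and t = -19).

25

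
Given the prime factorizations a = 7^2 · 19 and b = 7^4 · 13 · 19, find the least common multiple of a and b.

593047

max exponent per prime: 7^4 · 13 · 19 = 593047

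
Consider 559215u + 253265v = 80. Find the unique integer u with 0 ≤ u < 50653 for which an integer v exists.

12763

Reduce mod 253265: 559215u ≡ 80 (mod 253265). With g = gcd(559215, 253265) = 5 dividing 80, divide through: 111843u ≡ 16 (mod 50653).
Since gcd(111843, 50653) = 1, u ≡ 16·(111843)⁻¹ ≡ 12763 (mod 50653). Smallest non-negative: 12763.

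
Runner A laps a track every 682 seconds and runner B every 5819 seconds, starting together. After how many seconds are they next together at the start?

gcd first: 5819 = 8·682 + 363; 682 = 1·363 + 319; 363 = 1·319 + 44; 319 = 7·44 + 11; 44 = 4·11 + 0 → gcd = 11
lcm = 682·5819/gcd = 3968558/11 = 360778

360778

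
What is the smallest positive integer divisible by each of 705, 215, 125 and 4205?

lcm(705, 215) = 705·215/gcd = 151575/5 = 30315
lcm(30315, 125) = 30315·125/gcd = 3789375/5 = 757875
lcm(757875, 4205) = 757875·4205/gcd = 3186864375/5 = 637372875

637372875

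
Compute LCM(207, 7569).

gcd first: 7569 = 36·207 + 117; 207 = 1·117 + 90; 117 = 1·90 + 27; 90 = 3·27 + 9; 27 = 3·9 + 0 → gcd = 9
lcm = 207·7569/gcd = 1566783/9 = 174087

174087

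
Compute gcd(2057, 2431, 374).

gcd(2057, 2431): 2431 = 1·2057 + 374; 2057 = 5·374 + 187; 374 = 2·187 + 0 → 187
gcd(187, 374): 374 = 2·187 + 0 → 187

187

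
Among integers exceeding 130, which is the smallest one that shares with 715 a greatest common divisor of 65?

gcd(k, 715) = 65 forces 65 | k; write k = 65s. Then gcd(65s, 65·11) = 65·gcd(s, 11), so need gcd(s, 11) = 1.
65s > 130 gives s ≥ 3. The least s ≥ 3 coprime to 11 is 3, so k = 65·3 = 195.

195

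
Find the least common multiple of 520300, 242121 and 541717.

lcm(520300, 242121) = 520300·242121/gcd = 125975556300/121 = 1041120300
lcm(1041120300, 541717) = 1041120300·541717/gcd = 563992565555100/121 = 4661095583100

4661095583100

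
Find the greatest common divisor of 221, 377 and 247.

gcd(221, 377): 377 = 1·221 + 156; 221 = 1·156 + 65; 156 = 2·65 + 26; 65 = 2·26 + 13; 26 = 2·13 + 0 → 13
gcd(13, 247): 247 = 19·13 + 0 → 13

13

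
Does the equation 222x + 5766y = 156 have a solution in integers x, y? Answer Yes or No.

By Bézout, 222x + 5766y = 156 has integer solutions iff gcd(222, 5766) | 156.
Euclid: 5766 = 25·222 + 216; 222 = 1·216 + 6; 216 = 36·6 + 0. gcd = 6; 156 mod 6 = 0. Yes.

Yes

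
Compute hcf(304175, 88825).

304175 = 5² · 23³
88825 = 5² · 11 · 17 · 19
Common: 5² = 25

25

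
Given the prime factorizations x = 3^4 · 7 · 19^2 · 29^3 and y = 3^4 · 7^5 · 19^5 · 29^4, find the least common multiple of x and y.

max exponent per prime: 3^4 · 7^5 · 19^5 · 29^4 = 2384159000534751573

2384159000534751573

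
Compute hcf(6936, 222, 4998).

6936 = 2³ · 3 · 17²; 222 = 2 · 3 · 37; 4998 = 2 · 3 · 7² · 17
gcd takes min exponent of each prime: 2 · 3 = 6

6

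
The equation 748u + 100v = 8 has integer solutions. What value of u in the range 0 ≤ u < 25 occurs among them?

21

Reduce mod 100: 748u ≡ 8 (mod 100). With g = gcd(748, 100) = 4 dividing 8, divide through: 187u ≡ 2 (mod 25).
Since gcd(187, 25) = 1, u ≡ 2·(187)⁻¹ ≡ 21 (mod 25). Smallest non-negative: 21.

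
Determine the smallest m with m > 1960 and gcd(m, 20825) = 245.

2205

gcd(m, 20825) = 245 forces 245 | m; write m = 245s. Then gcd(245s, 245·85) = 245·gcd(s, 85), so need gcd(s, 85) = 1.
245s > 1960 gives s ≥ 9. The least s ≥ 9 coprime to 85 is 9, so m = 245·9 = 2205.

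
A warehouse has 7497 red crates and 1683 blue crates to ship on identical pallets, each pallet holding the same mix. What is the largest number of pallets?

7497 = 3² · 7² · 17
1683 = 3² · 11 · 17
Common: 3² · 17 = 153

153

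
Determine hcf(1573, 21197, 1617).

gcd(1573, 21197): 21197 = 13·1573 + 748; 1573 = 2·748 + 77; 748 = 9·77 + 55; 77 = 1·55 + 22; 55 = 2·22 + 11; 22 = 2·11 + 0 → 11
gcd(11, 1617): 1617 = 147·11 + 0 → 11

11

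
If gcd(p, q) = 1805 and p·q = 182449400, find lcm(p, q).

For any two positive integers, gcd × lcm equals their product. Hence lcm = 182449400 / 1805 = 101080.

101080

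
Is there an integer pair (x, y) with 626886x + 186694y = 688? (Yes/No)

No

By Bézout, 626886x + 186694y = 688 has integer solutions iff gcd(626886, 186694) | 688.
Euclid: 626886 = 3·186694 + 66804; 186694 = 2·66804 + 53086; 66804 = 1·53086 + 13718; 53086 = 3·13718 + 11932; 13718 = 1·11932 + 1786; 11932 = 6·1786 + 1216; 1786 = 1·1216 + 570; 1216 = 2·570 + 76; 570 = 7·76 + 38; 76 = 2·38 + 0. gcd = 38; 688 mod 38 = 4. No.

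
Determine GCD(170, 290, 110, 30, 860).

gcd(170, 290): 290 = 1·170 + 120; 170 = 1·120 + 50; 120 = 2·50 + 20; 50 = 2·20 + 10; 20 = 2·10 + 0 → 10
gcd(10, 110): 110 = 11·10 + 0 → 10
gcd(10, 30): 30 = 3·10 + 0 → 10
gcd(10, 860): 860 = 86·10 + 0 → 10

10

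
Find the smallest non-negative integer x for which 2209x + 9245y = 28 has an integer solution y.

1582

Reduce mod 9245: 2209x ≡ 28 (mod 9245). With g = gcd(2209, 9245) = 1 dividing 28, divide through: 2209x ≡ 28 (mod 9245).
Since gcd(2209, 9245) = 1, x ≡ 28·(2209)⁻¹ ≡ 1582 (mod 9245). Smallest non-negative: 1582.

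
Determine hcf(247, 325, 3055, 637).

13

247 = 13 · 19; 325 = 5² · 13; 3055 = 5 · 13 · 47; 637 = 7² · 13
gcd takes min exponent of each prime: 13 = 13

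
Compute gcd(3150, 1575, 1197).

3150 = 2 · 3² · 5² · 7; 1575 = 3² · 5² · 7; 1197 = 3² · 7 · 19
gcd takes min exponent of each prime: 3² · 7 = 63

63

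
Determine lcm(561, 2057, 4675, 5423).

561 = 3 · 11 · 17; 2057 = 11² · 17; 4675 = 5² · 11 · 17; 5423 = 11 · 17 · 29
lcm takes max exponent of each prime: 3 · 5² · 11² · 17 · 29 = 4473975

4473975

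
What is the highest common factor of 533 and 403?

533 = 13 · 41
403 = 13 · 31
Common: 13 = 13

13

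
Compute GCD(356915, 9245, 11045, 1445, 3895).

5

gcd(356915, 9245): 356915 = 38·9245 + 5605; 9245 = 1·5605 + 3640; 5605 = 1·3640 + 1965; 3640 = 1·1965 + 1675; 1965 = 1·1675 + 290; 1675 = 5·290 + 225; 290 = 1·225 + 65; 225 = 3·65 + 30; 65 = 2·30 + 5; 30 = 6·5 + 0 → 5
gcd(5, 11045): 11045 = 2209·5 + 0 → 5
gcd(5, 1445): 1445 = 289·5 + 0 → 5
gcd(5, 3895): 3895 = 779·5 + 0 → 5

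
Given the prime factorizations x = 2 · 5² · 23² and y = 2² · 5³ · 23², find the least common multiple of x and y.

max exponent per prime: 2² · 5³ · 23² = 264500

264500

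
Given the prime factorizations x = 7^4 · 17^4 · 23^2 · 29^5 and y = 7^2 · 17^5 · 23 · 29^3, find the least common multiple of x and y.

max exponent per prime: 7^4 · 17^5 · 23^2 · 29^5 = 36989837930734764397

36989837930734764397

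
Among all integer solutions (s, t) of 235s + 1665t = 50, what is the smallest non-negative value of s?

149

Reduce mod 1665: 235s ≡ 50 (mod 1665). With g = gcd(235, 1665) = 5 dividing 50, divide through: 47s ≡ 10 (mod 333).
Since gcd(47, 333) = 1, s ≡ 10·(47)⁻¹ ≡ 149 (mod 333). Smallest non-negative: 149.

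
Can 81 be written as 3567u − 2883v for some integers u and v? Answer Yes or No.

Yes

By Bézout, 3567u − 2883v = 81 has integer solutions iff gcd(3567, 2883) | 81.
Euclid: 3567 = 1·2883 + 684; 2883 = 4·684 + 147; 684 = 4·147 + 96; 147 = 1·96 + 51; 96 = 1·51 + 45; 51 = 1·45 + 6; 45 = 7·6 + 3; 6 = 2·3 + 0. gcd = 3; 81 mod 3 = 0. Yes.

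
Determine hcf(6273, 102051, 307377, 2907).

153

6273 = 3² · 17 · 41; 102051 = 3² · 17 · 23 · 29; 307377 = 3² · 7² · 17 · 41; 2907 = 3² · 17 · 19
gcd takes min exponent of each prime: 3² · 17 = 153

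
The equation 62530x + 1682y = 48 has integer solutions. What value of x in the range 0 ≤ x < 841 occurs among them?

Reduce mod 1682: 62530x ≡ 48 (mod 1682). With g = gcd(62530, 1682) = 2 dividing 48, divide through: 31265x ≡ 24 (mod 841).
Since gcd(31265, 841) = 1, x ≡ 24·(31265)⁻¹ ≡ 182 (mod 841). Smallest non-negative: 182.

182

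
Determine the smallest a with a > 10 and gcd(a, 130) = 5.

Multiples of 5 above 10: 5·3, 5·4, … . Need the cofactor coprime to 130/5 = 26.
Checking s = 3, 4, … the first with gcd(s, 26) = 1 is s = 3, giving 15.

15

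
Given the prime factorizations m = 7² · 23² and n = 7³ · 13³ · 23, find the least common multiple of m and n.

max exponent per prime: 7³ · 13³ · 23² = 398639059

398639059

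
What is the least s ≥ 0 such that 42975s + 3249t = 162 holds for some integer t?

Euclid: 42975 = 13·3249 + 738; 3249 = 4·738 + 297; 738 = 2·297 + 144; 297 = 2·144 + 9; 144 = 16·9 + 0 → gcd = 9; 162 = 9·18.
Back-substitution yields 42975·(-22) + 3249·(291) = 9, so one solution is s = -22·18 = -396, t = 291·18 = 5238.
Solutions in s differ by 3249/9 = 361; the one in [0, 361) is -396 mod 361 = 326.

326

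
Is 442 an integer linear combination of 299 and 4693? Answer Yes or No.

By Bézout, 299m + 4693n = 442 has integer solutions iff gcd(299, 4693) | 442.
Euclid: 4693 = 15·299 + 208; 299 = 1·208 + 91; 208 = 2·91 + 26; 91 = 3·26 + 13; 26 = 2·13 + 0. gcd = 13; 442 mod 13 = 0. Yes.

Yes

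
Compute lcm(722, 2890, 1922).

1002601690

722 = 2 · 19²; 2890 = 2 · 5 · 17²; 1922 = 2 · 31²
lcm takes max exponent of each prime: 2 · 5 · 17² · 19² · 31² = 1002601690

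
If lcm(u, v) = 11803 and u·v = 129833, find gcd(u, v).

11

From gcd × lcm = uv: gcd = 129833 / 11803 = 11.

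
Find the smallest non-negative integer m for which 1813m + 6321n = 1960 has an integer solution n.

Reduce mod 6321: 1813m ≡ 1960 (mod 6321). With g = gcd(1813, 6321) = 49 dividing 1960, divide through: 37m ≡ 40 (mod 129).
Since gcd(37, 129) = 1, m ≡ 40·(37)⁻¹ ≡ 22 (mod 129). Smallest non-negative: 22.

22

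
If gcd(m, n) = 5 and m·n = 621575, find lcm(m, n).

Since gcd(m,n)·lcm(m,n) = mn, lcm = 621575/5 = 124315.

124315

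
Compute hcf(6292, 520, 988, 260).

gcd(6292, 520): 6292 = 12·520 + 52; 520 = 10·52 + 0 → 52
gcd(52, 988): 988 = 19·52 + 0 → 52
gcd(52, 260): 260 = 5·52 + 0 → 52

52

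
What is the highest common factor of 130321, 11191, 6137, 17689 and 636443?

361

gcd(130321, 11191): 130321 = 11·11191 + 7220; 11191 = 1·7220 + 3971; 7220 = 1·3971 + 3249; 3971 = 1·3249 + 722; 3249 = 4·722 + 361; 722 = 2·361 + 0 → 361
gcd(361, 6137): 6137 = 17·361 + 0 → 361
gcd(361, 17689): 17689 = 49·361 + 0 → 361
gcd(361, 636443): 636443 = 1763·361 + 0 → 361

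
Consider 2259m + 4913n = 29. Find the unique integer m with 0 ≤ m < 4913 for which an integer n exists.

572

gcd(2259, 4913) = 1 (Euclid: 4913 = 2·2259 + 395; 2259 = 5·395 + 284; 395 = 1·284 + 111; 284 = 2·111 + 62; 111 = 1·62 + 49; 62 = 1·49 + 13; 49 = 3·13 + 10; 13 = 1·10 + 3; 10 = 3·3 + 1; 3 = 3·1 + 0), and 1 | 29.
Extended Euclid: 2259·(-1505) + 4913·(692) = 1. Scale by 29: m₀ = -43645.
General solution m = m₀ + 4913t; reducing mod 4913 gives m = 572 (and n = -263).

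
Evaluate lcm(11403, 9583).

15610707

11403 = 3² · 7 · 181; 9583 = 7 · 37²
max exponents: 3² · 7 · 37² · 181 = 15610707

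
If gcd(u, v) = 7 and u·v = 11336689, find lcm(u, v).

1619527

Since gcd(u,v)·lcm(u,v) = uv, lcm = 11336689/7 = 1619527.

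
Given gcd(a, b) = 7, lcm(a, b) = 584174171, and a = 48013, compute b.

85169

a·b = gcd·lcm = 7·584174171 = 4089219197, so b = 4089219197/48013 = 85169.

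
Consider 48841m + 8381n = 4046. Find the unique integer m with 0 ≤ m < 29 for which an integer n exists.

Reduce mod 8381: 48841m ≡ 4046 (mod 8381). With g = gcd(48841, 8381) = 289 dividing 4046, divide through: 169m ≡ 14 (mod 29).
Since gcd(169, 29) = 1, m ≡ 14·(169)⁻¹ ≡ 3 (mod 29). Smallest non-negative: 3.

3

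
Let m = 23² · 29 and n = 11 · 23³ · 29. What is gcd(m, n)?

min exponent per shared prime: 23² · 29 = 15341

15341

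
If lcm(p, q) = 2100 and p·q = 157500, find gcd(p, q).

From gcd × lcm = pq: gcd = 157500 / 2100 = 75.

75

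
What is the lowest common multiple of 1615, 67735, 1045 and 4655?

1615 = 5 · 17 · 19; 67735 = 5 · 19 · 23 · 31; 1045 = 5 · 11 · 19; 4655 = 5 · 7² · 19
lcm takes max exponent of each prime: 5 · 7² · 11 · 17 · 19 · 23 · 31 = 620655805

620655805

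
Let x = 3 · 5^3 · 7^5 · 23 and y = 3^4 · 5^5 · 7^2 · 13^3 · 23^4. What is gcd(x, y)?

min exponent per shared prime: 3 · 5^3 · 7^2 · 23 = 422625

422625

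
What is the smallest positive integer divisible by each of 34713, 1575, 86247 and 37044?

698574825900

34713 = 3² · 7 · 19 · 29; 1575 = 3² · 5² · 7; 86247 = 3² · 7 · 37²; 37044 = 2² · 3³ · 7³
lcm takes max exponent of each prime: 2² · 3³ · 5² · 7³ · 19 · 29 · 37² = 698574825900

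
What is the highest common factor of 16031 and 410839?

16031 = 17 · 23 · 41
410839 = 11 · 13³ · 17
Common: 17 = 17

17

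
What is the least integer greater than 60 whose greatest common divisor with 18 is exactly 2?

62

gcd(k, 18) = 2 forces 2 | k; write k = 2s. Then gcd(2s, 2·9) = 2·gcd(s, 9), so need gcd(s, 9) = 1.
2s > 60 gives s ≥ 31. The least s ≥ 31 coprime to 9 is 31, so k = 2·31 = 62.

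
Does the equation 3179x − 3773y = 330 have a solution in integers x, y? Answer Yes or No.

Yes

By Bézout, 3179x − 3773y = 330 has integer solutions iff gcd(3179, 3773) | 330.
Euclid: 3773 = 1·3179 + 594; 3179 = 5·594 + 209; 594 = 2·209 + 176; 209 = 1·176 + 33; 176 = 5·33 + 11; 33 = 3·11 + 0. gcd = 11; 330 mod 11 = 0. Yes.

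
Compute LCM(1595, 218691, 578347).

lcm(1595, 218691) = 1595·218691/gcd = 348812145/11 = 31710195
lcm(31710195, 578347) = 31710195·578347/gcd = 18339496147665/319 = 57490583535

57490583535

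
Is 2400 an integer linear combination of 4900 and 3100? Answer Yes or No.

By Bézout, 4900m − 3100n = 2400 has integer solutions iff gcd(4900, 3100) | 2400.
Euclid: 4900 = 1·3100 + 1800; 3100 = 1·1800 + 1300; 1800 = 1·1300 + 500; 1300 = 2·500 + 300; 500 = 1·300 + 200; 300 = 1·200 + 100; 200 = 2·100 + 0. gcd = 100; 2400 mod 100 = 0. Yes.

Yes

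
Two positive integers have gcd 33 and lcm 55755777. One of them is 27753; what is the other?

a·b = gcd·lcm = 33·55755777 = 1839940641, so b = 1839940641/27753 = 66297.

66297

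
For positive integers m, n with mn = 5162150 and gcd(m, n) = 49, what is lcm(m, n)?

For any two positive integers, gcd × lcm equals their product. Hence lcm = 5162150 / 49 = 105350.

105350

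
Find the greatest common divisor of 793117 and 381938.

361

Euclid: 793117 = 2·381938 + 29241; 381938 = 13·29241 + 1805; 29241 = 16·1805 + 361; 1805 = 5·361 + 0. Last nonzero remainder: 361.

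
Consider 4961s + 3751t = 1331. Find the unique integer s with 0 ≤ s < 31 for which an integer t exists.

Euclid: 4961 = 1·3751 + 1210; 3751 = 3·1210 + 121; 1210 = 10·121 + 0 → gcd = 121; 1331 = 121·11.
Back-substitution yields 4961·(-3) + 3751·(4) = 121, so one solution is s = -3·11 = -33, t = 4·11 = 44.
Solutions in s differ by 3751/121 = 31; the one in [0, 31) is -33 mod 31 = 29.

29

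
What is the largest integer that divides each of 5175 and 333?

9

5175 = 3² · 5² · 23
333 = 3² · 37
Common: 3² = 9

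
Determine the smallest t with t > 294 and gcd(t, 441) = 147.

588

gcd(t, 441) = 147 forces 147 | t; write t = 147s. Then gcd(147s, 147·3) = 147·gcd(s, 3), so need gcd(s, 3) = 1.
147s > 294 gives s ≥ 3. The least s ≥ 3 coprime to 3 is 4, so t = 147·4 = 588.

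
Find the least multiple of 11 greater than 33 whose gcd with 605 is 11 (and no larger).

44

605 = 11·55. Any t with gcd(t, 605) = 11 is a multiple of 11, say 11s, with s coprime to 55.
Need s > 33/11, so s ≥ 4. First s ≥ 4 with gcd(s, 55) = 1 is s = 4. Thus t = 11·4 = 44.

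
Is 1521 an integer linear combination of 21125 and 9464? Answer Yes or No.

Yes

gcd(21125, 9464): 21125 = 2·9464 + 2197; 9464 = 4·2197 + 676; 2197 = 3·676 + 169; 676 = 4·169 + 0 → 169
169 divides 1521, so a solution exists.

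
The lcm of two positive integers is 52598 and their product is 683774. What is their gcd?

13

gcd·lcm = product, so gcd = 683774/52598 = 13.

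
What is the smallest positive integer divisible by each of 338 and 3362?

568178

gcd first: 3362 = 9·338 + 320; 338 = 1·320 + 18; 320 = 17·18 + 14; 18 = 1·14 + 4; 14 = 3·4 + 2; 4 = 2·2 + 0 → gcd = 2
lcm = 338·3362/gcd = 1136356/2 = 568178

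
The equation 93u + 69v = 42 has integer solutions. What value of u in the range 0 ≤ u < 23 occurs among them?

19

gcd(93, 69) = 3 (Euclid: 93 = 1·69 + 24; 69 = 2·24 + 21; 24 = 1·21 + 3; 21 = 7·3 + 0), and 3 | 42.
Extended Euclid: 93·(3) + 69·(-4) = 3. Scale by 14: u₀ = 42.
General solution u = u₀ + 23t; reducing mod 23 gives u = 19 (and v = -25).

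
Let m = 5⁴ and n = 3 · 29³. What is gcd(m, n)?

1

min exponent per shared prime: (none) = 1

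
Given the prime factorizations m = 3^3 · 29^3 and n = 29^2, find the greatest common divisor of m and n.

841

min exponent per shared prime: 29^2 = 841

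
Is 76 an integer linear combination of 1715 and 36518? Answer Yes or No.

Yes

gcd(1715, 36518): 36518 = 21·1715 + 503; 1715 = 3·503 + 206; 503 = 2·206 + 91; 206 = 2·91 + 24; 91 = 3·24 + 19; 24 = 1·19 + 5; 19 = 3·5 + 4; 5 = 1·4 + 1; 4 = 4·1 + 0 → 1
1 divides 76, so a solution exists.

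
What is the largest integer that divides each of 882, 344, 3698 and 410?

2

gcd(882, 344): 882 = 2·344 + 194; 344 = 1·194 + 150; 194 = 1·150 + 44; 150 = 3·44 + 18; 44 = 2·18 + 8; 18 = 2·8 + 2; 8 = 4·2 + 0 → 2
gcd(2, 3698): 3698 = 1849·2 + 0 → 2
gcd(2, 410): 410 = 205·2 + 0 → 2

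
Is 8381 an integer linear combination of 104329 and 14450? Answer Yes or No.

By Bézout, 104329p − 14450q = 8381 has integer solutions iff gcd(104329, 14450) | 8381.
Euclid: 104329 = 7·14450 + 3179; 14450 = 4·3179 + 1734; 3179 = 1·1734 + 1445; 1734 = 1·1445 + 289; 1445 = 5·289 + 0. gcd = 289; 8381 mod 289 = 0. Yes.

Yes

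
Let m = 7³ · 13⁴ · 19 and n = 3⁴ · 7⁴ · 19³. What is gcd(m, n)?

min exponent per shared prime: 7³ · 19 = 6517

6517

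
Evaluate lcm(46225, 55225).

46225 = 5² · 43²; 55225 = 5² · 47²
max exponents: 5² · 43² · 47² = 102111025

102111025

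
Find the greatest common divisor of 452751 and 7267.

169

Euclid: 452751 = 62·7267 + 2197; 7267 = 3·2197 + 676; 2197 = 3·676 + 169; 676 = 4·169 + 0. Last nonzero remainder: 169.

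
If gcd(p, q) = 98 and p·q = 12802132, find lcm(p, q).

gcd·lcm = product, so lcm = 12802132/98 = 130634.

130634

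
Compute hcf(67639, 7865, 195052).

1573

67639 = 11² · 13 · 43; 7865 = 5 · 11² · 13; 195052 = 2² · 11² · 13 · 31
gcd takes min exponent of each prime: 11² · 13 = 1573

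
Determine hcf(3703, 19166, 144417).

7

3703 = 7 · 23²; 19166 = 2 · 7 · 37²; 144417 = 3 · 7 · 13 · 23²
gcd takes min exponent of each prime: 7 = 7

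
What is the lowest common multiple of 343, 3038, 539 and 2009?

343 = 7³; 3038 = 2 · 7² · 31; 539 = 7² · 11; 2009 = 7² · 41
lcm takes max exponent of each prime: 2 · 7³ · 11 · 31 · 41 = 9590966

9590966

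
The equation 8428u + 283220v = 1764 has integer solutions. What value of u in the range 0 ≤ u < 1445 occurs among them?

Euclid: 283220 = 33·8428 + 5096; 8428 = 1·5096 + 3332; 5096 = 1·3332 + 1764; 3332 = 1·1764 + 1568; 1764 = 1·1568 + 196; 1568 = 8·196 + 0 → gcd = 196; 1764 = 196·9.
Back-substitution yields 8428·(-168) + 283220·(5) = 196, so one solution is u = -168·9 = -1512, v = 5·9 = 45.
Solutions in u differ by 283220/196 = 1445; the one in [0, 1445) is -1512 mod 1445 = 1378.

1378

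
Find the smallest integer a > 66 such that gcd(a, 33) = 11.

77

33 = 11·3. Any a with gcd(a, 33) = 11 is a multiple of 11, say 11s, with s coprime to 3.
Need s > 66/11, so s ≥ 7. First s ≥ 7 with gcd(s, 3) = 1 is s = 7. Thus a = 11·7 = 77.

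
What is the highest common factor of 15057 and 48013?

15057 = 3² · 7 · 239
48013 = 7 · 19³
Common: 7 = 7

7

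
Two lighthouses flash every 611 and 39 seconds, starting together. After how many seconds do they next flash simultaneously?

1833

611 = 13 · 47; 39 = 3 · 13
max exponents: 3 · 13 · 47 = 1833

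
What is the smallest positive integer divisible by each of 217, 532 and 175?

412300

217 = 7 · 31; 532 = 2² · 7 · 19; 175 = 5² · 7
lcm takes max exponent of each prime: 2² · 5² · 7 · 19 · 31 = 412300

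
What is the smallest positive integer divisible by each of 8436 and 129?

gcd first: 8436 = 65·129 + 51; 129 = 2·51 + 27; 51 = 1·27 + 24; 27 = 1·24 + 3; 24 = 8·3 + 0 → gcd = 3
lcm = 8436·129/gcd = 1088244/3 = 362748

362748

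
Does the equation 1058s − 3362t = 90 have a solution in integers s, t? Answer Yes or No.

Yes

By Bézout, 1058s − 3362t = 90 has integer solutions iff gcd(1058, 3362) | 90.
Euclid: 3362 = 3·1058 + 188; 1058 = 5·188 + 118; 188 = 1·118 + 70; 118 = 1·70 + 48; 70 = 1·48 + 22; 48 = 2·22 + 4; 22 = 5·4 + 2; 4 = 2·2 + 0. gcd = 2; 90 mod 2 = 0. Yes.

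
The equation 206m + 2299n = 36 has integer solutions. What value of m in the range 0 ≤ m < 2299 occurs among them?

Reduce mod 2299: 206m ≡ 36 (mod 2299). With g = gcd(206, 2299) = 1 dividing 36, divide through: 206m ≡ 36 (mod 2299).
Since gcd(206, 2299) = 1, m ≡ 36·(206)⁻¹ ≡ 1451 (mod 2299). Smallest non-negative: 1451.

1451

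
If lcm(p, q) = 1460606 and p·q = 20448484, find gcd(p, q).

14

From gcd × lcm = pq: gcd = 20448484 / 1460606 = 14.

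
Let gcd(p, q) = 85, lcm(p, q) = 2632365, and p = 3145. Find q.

71145

Using pq = gcd(p,q)·lcm(p,q) = 85·2632365 = 223751025, we get q = 223751025/3145 = 71145.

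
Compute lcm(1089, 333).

40293

gcd first: 1089 = 3·333 + 90; 333 = 3·90 + 63; 90 = 1·63 + 27; 63 = 2·27 + 9; 27 = 3·9 + 0 → gcd = 9
lcm = 1089·333/gcd = 362637/9 = 40293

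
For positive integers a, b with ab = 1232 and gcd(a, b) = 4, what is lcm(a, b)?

gcd·lcm = product, so lcm = 1232/4 = 308.

308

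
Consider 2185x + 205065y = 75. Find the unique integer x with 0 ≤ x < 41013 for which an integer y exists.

34725

gcd(2185, 205065) = 5 (Euclid: 205065 = 93·2185 + 1860; 2185 = 1·1860 + 325; 1860 = 5·325 + 235; 325 = 1·235 + 90; 235 = 2·90 + 55; 90 = 1·55 + 35; 55 = 1·35 + 20; 35 = 1·20 + 15; 20 = 1·15 + 5; 15 = 3·5 + 0), and 5 | 75.
Extended Euclid: 2185·(-11356) + 205065·(121) = 5. Scale by 15: x₀ = -170340.
General solution x = x₀ + 41013t; reducing mod 41013 gives x = 34725 (and y = -370).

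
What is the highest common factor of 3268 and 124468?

4

3268 = 2² · 19 · 43
124468 = 2² · 29² · 37
Common: 2² = 4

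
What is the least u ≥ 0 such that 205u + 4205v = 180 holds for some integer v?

Reduce mod 4205: 205u ≡ 180 (mod 4205). With g = gcd(205, 4205) = 5 dividing 180, divide through: 41u ≡ 36 (mod 841).
Since gcd(41, 841) = 1, u ≡ 36·(41)⁻¹ ≡ 206 (mod 841). Smallest non-negative: 206.

206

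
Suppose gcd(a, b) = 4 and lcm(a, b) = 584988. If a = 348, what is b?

a·b = gcd·lcm = 4·584988 = 2339952, so b = 2339952/348 = 6724.

6724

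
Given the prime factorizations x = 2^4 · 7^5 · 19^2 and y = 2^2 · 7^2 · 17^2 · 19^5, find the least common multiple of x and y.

max exponent per prime: 2^4 · 7^5 · 17^2 · 19^5 = 192431440209232

192431440209232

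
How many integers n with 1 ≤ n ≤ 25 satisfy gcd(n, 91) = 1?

91 = 7·13. Inclusion–exclusion on these primes:
25 − ⌊25/7⌋ − ⌊25/13⌋ + ⌊25/91⌋ = 21

21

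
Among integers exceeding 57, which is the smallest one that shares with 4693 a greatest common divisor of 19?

4693 = 19·247. Any t with gcd(t, 4693) = 19 is a multiple of 19, say 19s, with s coprime to 247.
Need s > 57/19, so s ≥ 4. First s ≥ 4 with gcd(s, 247) = 1 is s = 4. Thus t = 19·4 = 76.

76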